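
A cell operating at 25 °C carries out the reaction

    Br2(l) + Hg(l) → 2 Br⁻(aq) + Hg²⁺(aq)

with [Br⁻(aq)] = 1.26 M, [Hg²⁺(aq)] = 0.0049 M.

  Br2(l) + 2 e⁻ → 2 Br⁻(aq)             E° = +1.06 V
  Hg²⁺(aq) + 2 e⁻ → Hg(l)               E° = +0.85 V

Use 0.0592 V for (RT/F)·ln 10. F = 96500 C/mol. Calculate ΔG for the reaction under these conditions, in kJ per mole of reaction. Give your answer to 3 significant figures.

E°cell = +1.06 − (+0.85) = +0.21 V; the balanced reaction transfers n = 2 electrons.
The reaction quotient is [Br⁻(aq)]^2·[Hg²⁺(aq)] = 0.00778; by Nernst, E = +0.21 − (0.0592/2)(−2.109) = +0.2724 V.
ΔG = −nFE = −(2)(96500)(+0.2724) J/mol = −52.6 kJ/mol.

−52.6 kJ/mol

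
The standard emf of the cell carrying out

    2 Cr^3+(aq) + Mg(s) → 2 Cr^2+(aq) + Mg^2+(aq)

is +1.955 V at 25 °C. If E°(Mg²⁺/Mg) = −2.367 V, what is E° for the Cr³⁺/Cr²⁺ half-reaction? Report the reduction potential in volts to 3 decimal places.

−0.412 V

In the reaction as written the Cr³⁺/Cr²⁺ couple is reduced (cathode) and Mg²⁺/Mg is oxidized (anode), so E°cell = E°(Cr³⁺/Cr²⁺) − E°(Mg²⁺/Mg).
E°(Cr³⁺/Cr²⁺) = E°cell + E°(anode) = +1.955 + (−2.367) = −0.412 V.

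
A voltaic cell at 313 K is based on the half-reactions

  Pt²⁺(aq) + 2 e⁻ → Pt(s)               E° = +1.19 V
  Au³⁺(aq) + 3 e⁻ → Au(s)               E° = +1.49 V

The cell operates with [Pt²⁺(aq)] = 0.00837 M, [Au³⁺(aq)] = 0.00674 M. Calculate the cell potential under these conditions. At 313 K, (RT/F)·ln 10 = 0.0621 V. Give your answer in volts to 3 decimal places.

Since E°(Au³⁺/Au) > E°(Pt²⁺/Pt), Au³⁺/Au serves as the cathode.
E°cell = E°cat − E°an = +1.49 − (+1.19) = +0.30 V; n = 6.
The balanced reaction is 2 Au³⁺(aq) + 3 Pt(s) → 2 Au(s) + 3 Pt²⁺(aq), so Q = [Pt²⁺(aq)]^3 / [Au³⁺(aq)]^2 = 0.0129 and log Q = −1.889.
By the Nernst equation, E = +0.30 − (0.0621/6)·(−1.889) = +0.320 V.

+0.320 V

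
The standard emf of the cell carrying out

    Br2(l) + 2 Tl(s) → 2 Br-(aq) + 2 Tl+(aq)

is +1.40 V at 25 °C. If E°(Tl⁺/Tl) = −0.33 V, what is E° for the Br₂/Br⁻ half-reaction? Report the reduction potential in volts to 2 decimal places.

In the reaction as written the Br₂/Br⁻ couple is reduced (cathode) and Tl⁺/Tl is oxidized (anode), so E°cell = E°(Br₂/Br⁻) − E°(Tl⁺/Tl).
E°(Br₂/Br⁻) = E°cell + E°(anode) = +1.40 + (−0.33) = +1.07 V.

+1.07 V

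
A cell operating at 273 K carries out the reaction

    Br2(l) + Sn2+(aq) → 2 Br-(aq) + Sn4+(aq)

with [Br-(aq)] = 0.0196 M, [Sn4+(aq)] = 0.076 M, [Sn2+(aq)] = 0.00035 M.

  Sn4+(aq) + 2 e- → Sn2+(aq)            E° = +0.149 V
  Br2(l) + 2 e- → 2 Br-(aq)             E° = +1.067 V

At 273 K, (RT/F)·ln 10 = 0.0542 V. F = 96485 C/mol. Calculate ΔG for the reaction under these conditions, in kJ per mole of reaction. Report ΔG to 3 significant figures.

−183 kJ/mol

E°cell = +1.067 − (+0.149) = +0.918 V; the balanced reaction transfers n = 2 electrons.
Q = ([Br-(aq)]^2·[Sn4+(aq)]) / [Sn2+(aq)] = 0.0834, so log Q = −1.079 and E = +0.918 − (0.0542/2)(−1.079) = +0.9472 V.
Then ΔG = −nFE = −2 × 96485 × +0.9472 J/mol = −183 kJ/mol.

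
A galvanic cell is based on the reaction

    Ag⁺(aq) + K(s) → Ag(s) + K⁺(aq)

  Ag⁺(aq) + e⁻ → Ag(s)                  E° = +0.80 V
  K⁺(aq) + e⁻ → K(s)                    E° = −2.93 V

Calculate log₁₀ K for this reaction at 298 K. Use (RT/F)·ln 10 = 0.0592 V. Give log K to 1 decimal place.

The Ag⁺/Ag couple is reduced (cathode); E°cell = +0.80 − (−2.93) = +3.73 V with n = 1.
At equilibrium E = 0, so log K = nE°cell / 0.0592 = (1)(+3.73) / 0.0592 = 63.0.

log K = 63.0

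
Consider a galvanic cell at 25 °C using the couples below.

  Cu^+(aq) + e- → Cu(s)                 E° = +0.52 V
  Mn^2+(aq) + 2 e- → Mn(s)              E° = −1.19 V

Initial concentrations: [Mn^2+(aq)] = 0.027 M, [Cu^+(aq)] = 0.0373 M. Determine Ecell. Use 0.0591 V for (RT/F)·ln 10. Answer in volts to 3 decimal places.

The Cu⁺/Cu couple has the more positive E°, so it is the cathode; Mn²⁺/Mn is the anode.
The standard potential is +0.52 − (−1.19) = +1.71 V and the balanced reaction transfers n = 2 electrons.
For the overall reaction 2 Cu^+(aq) + Mn(s) → 2 Cu(s) + Mn^2+(aq), Q = [Mn^2+(aq)] / [Cu^+(aq)]^2 = 19.4, giving log Q = 1.288.
E = E° − (0.0591/n)·log Q = +1.71 − (0.0591/2)(1.288) = +1.672 V.

+1.672 V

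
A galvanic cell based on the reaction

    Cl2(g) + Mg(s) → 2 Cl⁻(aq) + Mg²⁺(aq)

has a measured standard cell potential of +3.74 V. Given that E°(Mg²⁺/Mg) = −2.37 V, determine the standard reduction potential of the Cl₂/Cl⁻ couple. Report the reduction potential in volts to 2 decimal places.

In the reaction as written the Cl₂/Cl⁻ couple is reduced (cathode) and Mg²⁺/Mg is oxidized (anode), so E°cell = E°(Cl₂/Cl⁻) − E°(Mg²⁺/Mg).
E°(Cl₂/Cl⁻) = E°cell + E°(anode) = +3.74 + (−2.37) = +1.37 V.

+1.37 V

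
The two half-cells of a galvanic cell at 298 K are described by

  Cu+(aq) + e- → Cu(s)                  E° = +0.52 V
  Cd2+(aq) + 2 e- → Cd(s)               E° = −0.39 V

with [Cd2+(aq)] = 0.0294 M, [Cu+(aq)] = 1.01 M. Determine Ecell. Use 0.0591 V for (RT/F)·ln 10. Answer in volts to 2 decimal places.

+0.96 V

The Cu⁺/Cu couple has the more positive E°, so it is the cathode; Cd²⁺/Cd is the anode.
E°cell = +0.52 − (−0.39) = +0.91 V, with n = 2 electrons transferred.
For the overall reaction 2 Cu+(aq) + Cd(s) → 2 Cu(s) + Cd2+(aq), Q = [Cd2+(aq)] / [Cu+(aq)]^2 = 0.0288, giving log Q = −1.540.
By the Nernst equation, E = +0.91 − (0.0591/2)·(−1.540) = +0.96 V.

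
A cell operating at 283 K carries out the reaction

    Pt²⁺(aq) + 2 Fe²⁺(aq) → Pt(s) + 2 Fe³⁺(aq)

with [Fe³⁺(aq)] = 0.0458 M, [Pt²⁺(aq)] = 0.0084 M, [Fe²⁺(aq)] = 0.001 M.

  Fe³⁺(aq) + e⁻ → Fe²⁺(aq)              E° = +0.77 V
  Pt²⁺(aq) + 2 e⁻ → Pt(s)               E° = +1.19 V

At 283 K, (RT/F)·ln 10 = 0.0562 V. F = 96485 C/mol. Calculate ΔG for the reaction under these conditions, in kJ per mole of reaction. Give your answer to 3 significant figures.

The standard cell potential is +1.19 − (+0.77) = +0.42 V, with n = 2 electrons in the balanced equation.
Q = [Fe³⁺(aq)]^2 / ([Pt²⁺(aq)]·[Fe²⁺(aq)]^2) = 2.5×10^5, so log Q = 5.397 and E = +0.42 − (0.0562/2)(5.397) = +0.2683 V.
Then ΔG = −nFE = −2 × 96485 × +0.2683 J/mol = −51.8 kJ/mol.

−51.8 kJ/mol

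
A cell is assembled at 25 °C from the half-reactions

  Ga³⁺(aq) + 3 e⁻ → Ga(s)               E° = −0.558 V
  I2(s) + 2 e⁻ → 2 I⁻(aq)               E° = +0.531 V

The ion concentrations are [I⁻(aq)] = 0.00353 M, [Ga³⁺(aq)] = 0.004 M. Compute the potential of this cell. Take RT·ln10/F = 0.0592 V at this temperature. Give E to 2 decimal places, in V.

Since E°(I₂/I⁻) > E°(Ga³⁺/Ga), I₂/I⁻ serves as the cathode.
The standard potential is +0.531 − (−0.558) = +1.089 V and the balanced reaction transfers n = 6 electrons.
For the overall reaction 3 I2(s) + 2 Ga(s) → 6 I⁻(aq) + 2 Ga³⁺(aq), Q = [I⁻(aq)]^6·[Ga³⁺(aq)]^2 = 3.1×10^−20, giving log Q = −19.509.
E = E° − (0.0592/n)·log Q = +1.089 − (0.0592/6)(−19.509) = +1.28 V.

+1.28 V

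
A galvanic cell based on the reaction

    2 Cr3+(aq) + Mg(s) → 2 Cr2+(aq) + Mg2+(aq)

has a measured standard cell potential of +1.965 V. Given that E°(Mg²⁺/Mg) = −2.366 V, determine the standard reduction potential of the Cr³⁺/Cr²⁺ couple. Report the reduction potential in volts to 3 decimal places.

−0.401 V

In the reaction as written the Cr³⁺/Cr²⁺ couple is reduced (cathode) and Mg²⁺/Mg is oxidized (anode), so E°cell = E°(Cr³⁺/Cr²⁺) − E°(Mg²⁺/Mg).
E°(Cr³⁺/Cr²⁺) = E°cell + E°(anode) = +1.965 + (−2.366) = −0.401 V.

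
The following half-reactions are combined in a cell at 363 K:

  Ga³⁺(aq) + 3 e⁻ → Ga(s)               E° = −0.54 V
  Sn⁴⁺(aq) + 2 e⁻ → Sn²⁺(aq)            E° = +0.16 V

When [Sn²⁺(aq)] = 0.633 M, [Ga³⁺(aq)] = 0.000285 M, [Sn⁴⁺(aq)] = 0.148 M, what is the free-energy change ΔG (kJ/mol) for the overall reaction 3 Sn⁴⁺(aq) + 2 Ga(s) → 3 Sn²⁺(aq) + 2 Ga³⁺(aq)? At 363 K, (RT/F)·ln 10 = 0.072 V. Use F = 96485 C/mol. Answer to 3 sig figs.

E°cell = +0.16 − (−0.54) = +0.70 V; the balanced reaction transfers n = 6 electrons.
Q = ([Sn²⁺(aq)]^3·[Ga³⁺(aq)]^2) / [Sn⁴⁺(aq)]^3 = 6.36×10^−6, so log Q = −5.197 and E = +0.70 − (0.072/6)(−5.197) = +0.7624 V.
Then ΔG = −nFE = −6 × 96485 × +0.7624 J/mol = −441 kJ/mol.

−441 kJ/mol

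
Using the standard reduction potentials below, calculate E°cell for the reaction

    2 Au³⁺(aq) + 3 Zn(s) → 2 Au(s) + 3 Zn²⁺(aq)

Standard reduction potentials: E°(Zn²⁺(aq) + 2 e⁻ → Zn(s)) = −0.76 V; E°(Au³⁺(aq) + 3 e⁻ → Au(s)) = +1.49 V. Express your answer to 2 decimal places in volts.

+2.25 V

In the reaction as written, Au³⁺(aq) is reduced (cathode) and Zn²⁺(aq) is produced by oxidation at the anode.
E°cell = E°(cathode) − E°(anode) = +1.49 − (−0.76) = +2.25 V.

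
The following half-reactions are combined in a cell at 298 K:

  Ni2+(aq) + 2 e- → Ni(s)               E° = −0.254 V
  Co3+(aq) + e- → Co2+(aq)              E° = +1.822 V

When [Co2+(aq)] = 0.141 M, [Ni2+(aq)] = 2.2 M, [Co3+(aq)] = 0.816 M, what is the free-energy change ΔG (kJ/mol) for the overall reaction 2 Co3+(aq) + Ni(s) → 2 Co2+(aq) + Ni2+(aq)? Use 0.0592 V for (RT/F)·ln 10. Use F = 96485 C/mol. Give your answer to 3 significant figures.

With Co³⁺/Co²⁺ reduced at the cathode, E°cell = +1.822 − (−0.254) = +2.076 V and n = 2.
The reaction quotient is ([Co2+(aq)]^2·[Ni2+(aq)]) / [Co3+(aq)]^2 = 0.0657; by Nernst, E = +2.076 − (0.0592/2)(−1.183) = +2.1110 V.
ΔG = −nFE = −(2)(96485)(+2.1110) J/mol = −407 kJ/mol.

−407 kJ/mol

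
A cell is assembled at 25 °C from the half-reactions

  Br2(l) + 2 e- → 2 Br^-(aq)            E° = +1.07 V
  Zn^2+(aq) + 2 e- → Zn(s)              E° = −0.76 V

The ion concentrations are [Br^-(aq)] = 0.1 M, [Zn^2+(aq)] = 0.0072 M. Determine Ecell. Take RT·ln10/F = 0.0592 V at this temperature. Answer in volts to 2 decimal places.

+1.95 V

Br₂/Br⁻ is reduced (cathode, E° = +1.07 V) and Zn²⁺/Zn is oxidized (anode).
The standard potential is +1.07 − (−0.76) = +1.83 V and the balanced reaction transfers n = 2 electrons.
The balanced reaction is Br2(l) + Zn(s) → 2 Br^-(aq) + Zn^2+(aq), so Q = [Br^-(aq)]^2·[Zn^2+(aq)] = 7.2×10^−5 and log Q = −4.143.
By the Nernst equation, E = +1.83 − (0.0592/2)·(−4.143) = +1.95 V.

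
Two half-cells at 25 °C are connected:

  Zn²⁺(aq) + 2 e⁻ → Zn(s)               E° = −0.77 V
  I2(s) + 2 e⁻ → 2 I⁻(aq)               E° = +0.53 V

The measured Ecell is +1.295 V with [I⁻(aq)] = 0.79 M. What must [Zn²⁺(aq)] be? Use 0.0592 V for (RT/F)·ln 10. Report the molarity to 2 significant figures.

2.4 M

I₂/I⁻ is the cathode (higher E°); E°cell = +0.53 − (−0.77) = +1.30 V with n = 2.
From the Nernst equation, log Q = n(E° − E)/0.0592 = 2·(+1.30 − (+1.295))/0.0592 = 0.169.
Balancing electrons gives I2(s) + Zn(s) → 2 I⁻(aq) + Zn²⁺(aq); thus Q = [I⁻(aq)]^2·[Zn²⁺(aq)].
Isolating [Zn²⁺(aq)] in Q = 10^{0.169} yields log [Zn²⁺(aq)] = 0.374, i.e. 2.4 M.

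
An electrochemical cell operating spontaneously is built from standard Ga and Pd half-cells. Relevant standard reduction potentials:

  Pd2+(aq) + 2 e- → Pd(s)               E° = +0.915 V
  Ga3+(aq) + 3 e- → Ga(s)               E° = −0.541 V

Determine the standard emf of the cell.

The Pd²⁺/Pd couple has the higher E°, so Pd ion is reduced (cathode) and Ga is oxidized (anode).
E°cell = E°(cathode) − E°(anode) = +0.915 − (−0.541) = +1.456 V.

+1.456 V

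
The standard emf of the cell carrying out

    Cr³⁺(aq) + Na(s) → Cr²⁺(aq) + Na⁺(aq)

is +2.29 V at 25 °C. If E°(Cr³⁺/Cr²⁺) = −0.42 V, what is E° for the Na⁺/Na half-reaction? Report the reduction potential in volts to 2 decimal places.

In the reaction as written the Cr³⁺/Cr²⁺ couple is reduced (cathode) and Na⁺/Na is oxidized (anode), so E°cell = E°(Cr³⁺/Cr²⁺) − E°(Na⁺/Na).
E°(Na⁺/Na) = E°(cathode) − E°cell = −0.42 − (+2.29) = −2.71 V.

−2.71 V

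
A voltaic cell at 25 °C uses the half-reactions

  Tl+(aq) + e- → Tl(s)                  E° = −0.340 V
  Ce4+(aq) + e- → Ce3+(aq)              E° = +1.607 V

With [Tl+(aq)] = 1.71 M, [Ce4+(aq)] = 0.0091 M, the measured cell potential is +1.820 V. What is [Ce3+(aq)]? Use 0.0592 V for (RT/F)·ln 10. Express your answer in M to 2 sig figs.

0.74 M

The Ce⁴⁺/Ce³⁺ couple has the larger reduction potential, so it is the cathode: E°cell = +1.607 − (−0.340) = +1.947 V and n = 1.
From the Nernst equation, log Q = n(E° − E)/0.0592 = 1·(+1.947 − (+1.820))/0.0592 = 2.145.
For Ce4+(aq) + Tl(s) → Ce3+(aq) + Tl+(aq), the reaction quotient is Q = ([Ce3+(aq)]·[Tl+(aq)]) / [Ce4+(aq)].
Substituting the known concentrations and solving, log [Ce3+(aq)] = −0.129 and [Ce3+(aq)] = 0.74 M.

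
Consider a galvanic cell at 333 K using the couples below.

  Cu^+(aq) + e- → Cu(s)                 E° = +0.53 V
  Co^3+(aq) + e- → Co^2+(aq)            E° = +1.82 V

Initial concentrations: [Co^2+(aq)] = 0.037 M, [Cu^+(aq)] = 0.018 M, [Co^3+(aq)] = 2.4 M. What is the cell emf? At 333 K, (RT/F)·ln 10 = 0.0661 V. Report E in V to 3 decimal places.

+1.525 V

Since E°(Co³⁺/Co²⁺) > E°(Cu⁺/Cu), Co³⁺/Co²⁺ serves as the cathode.
E°cell = E°cat − E°an = +1.82 − (+0.53) = +1.29 V; n = 1.
Balancing gives Co^3+(aq) + Cu(s) → Co^2+(aq) + Cu^+(aq); hence Q = ([Co^2+(aq)]·[Cu^+(aq)]) / [Co^3+(aq)] = 0.000277 (log Q = −3.557).
Applying E = E° − (RT ln10/nF)·log Q gives +1.29 − (0.0661/1)(−3.557) = +1.525 V.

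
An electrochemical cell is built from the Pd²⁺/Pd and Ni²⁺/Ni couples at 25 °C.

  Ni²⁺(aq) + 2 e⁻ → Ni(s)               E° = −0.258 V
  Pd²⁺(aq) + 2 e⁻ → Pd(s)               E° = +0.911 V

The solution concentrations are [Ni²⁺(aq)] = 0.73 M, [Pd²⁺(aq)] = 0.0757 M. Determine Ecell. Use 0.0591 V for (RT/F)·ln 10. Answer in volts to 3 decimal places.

Pd²⁺/Pd is reduced (cathode, E° = +0.911 V) and Ni²⁺/Ni is oxidized (anode).
The standard potential is +0.911 − (−0.258) = +1.169 V and the balanced reaction transfers n = 2 electrons.
For the overall reaction Pd²⁺(aq) + Ni(s) → Pd(s) + Ni²⁺(aq), Q = [Ni²⁺(aq)] / [Pd²⁺(aq)] = 9.64, giving log Q = 0.984.
E = E° − (0.0591/n)·log Q = +1.169 − (0.0591/2)(0.984) = +1.140 V.

+1.140 V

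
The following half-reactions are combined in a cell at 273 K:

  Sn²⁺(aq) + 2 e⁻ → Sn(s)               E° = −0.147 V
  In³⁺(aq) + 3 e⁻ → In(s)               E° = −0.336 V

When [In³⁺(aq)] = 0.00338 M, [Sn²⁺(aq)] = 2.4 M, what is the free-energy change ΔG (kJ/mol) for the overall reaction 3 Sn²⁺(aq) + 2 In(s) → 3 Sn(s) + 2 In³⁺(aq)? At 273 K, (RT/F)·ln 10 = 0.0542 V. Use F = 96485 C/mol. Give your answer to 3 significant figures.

−141 kJ/mol

The standard cell potential is −0.147 − (−0.336) = +0.189 V, with n = 6 electrons in the balanced equation.
Q = [In³⁺(aq)]^2 / [Sn²⁺(aq)]^3 = 8.26×10^−7, so log Q = −6.083 and E = +0.189 − (0.0542/6)(−6.083) = +0.2439 V.
Finally ΔG = −nFE = −(6)(96485 C/mol)(+0.2439 V) = −141 kJ/mol.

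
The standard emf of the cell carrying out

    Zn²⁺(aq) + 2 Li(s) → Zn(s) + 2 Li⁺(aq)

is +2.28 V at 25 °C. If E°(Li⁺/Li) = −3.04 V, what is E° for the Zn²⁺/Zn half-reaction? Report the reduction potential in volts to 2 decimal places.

In the reaction as written the Zn²⁺/Zn couple is reduced (cathode) and Li⁺/Li is oxidized (anode), so E°cell = E°(Zn²⁺/Zn) − E°(Li⁺/Li).
E°(Zn²⁺/Zn) = E°cell + E°(anode) = +2.28 + (−3.04) = −0.76 V.

−0.76 V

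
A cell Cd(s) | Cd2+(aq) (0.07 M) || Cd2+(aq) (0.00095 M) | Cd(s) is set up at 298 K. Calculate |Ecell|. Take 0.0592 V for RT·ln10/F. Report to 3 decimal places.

0.055 V

For a concentration cell E°cell = 0, since both electrodes use the same couple.
The compartment with the higher Cd2+(aq) concentration (0.07 M) acts as the cathode; ions are reduced there and produced at the dilute (0.00095 M) anode.
With n = 2, Ecell = −(0.0592/2)·log([dilute]/[conc]) = −(0.0592/2)·log(0.00095/0.07) = +0.055 V.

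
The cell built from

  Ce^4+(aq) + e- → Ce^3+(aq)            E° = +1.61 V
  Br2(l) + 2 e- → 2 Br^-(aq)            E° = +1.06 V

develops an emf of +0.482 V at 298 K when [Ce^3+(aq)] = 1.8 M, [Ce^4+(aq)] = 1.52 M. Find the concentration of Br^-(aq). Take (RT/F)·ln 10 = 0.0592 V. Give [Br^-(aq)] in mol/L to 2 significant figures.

0.084 M

With Ce⁴⁺/Ce³⁺ at the cathode and Br₂/Br⁻ at the anode, E°cell = +1.61 − (+1.06) = +0.55 V (n = 2).
Since E = E° − (0.0592/n)·log Q, log Q = n(E° − E)/0.0592 = 2.297.
The balanced reaction is 2 Ce^4+(aq) + 2 Br^-(aq) → 2 Ce^3+(aq) + Br2(l), so Q = [Ce^3+(aq)]^2 / ([Ce^4+(aq)]^2·[Br^-(aq)]^2).
Solving for the unknown gives log [Br^-(aq)] = −1.075, so [Br^-(aq)] ≈ 0.084 M.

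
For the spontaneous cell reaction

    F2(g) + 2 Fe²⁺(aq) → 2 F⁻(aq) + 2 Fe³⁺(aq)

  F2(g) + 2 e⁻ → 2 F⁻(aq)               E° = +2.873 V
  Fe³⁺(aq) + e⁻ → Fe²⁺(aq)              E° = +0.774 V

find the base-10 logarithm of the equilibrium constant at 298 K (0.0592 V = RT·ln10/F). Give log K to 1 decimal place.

log K = 70.9

The F₂/F⁻ couple is reduced (cathode); E°cell = +2.873 − (+0.774) = +2.099 V with n = 2.
At equilibrium E = 0, so log K = nE°cell / 0.0592 = (2)(+2.099) / 0.0592 = 70.9.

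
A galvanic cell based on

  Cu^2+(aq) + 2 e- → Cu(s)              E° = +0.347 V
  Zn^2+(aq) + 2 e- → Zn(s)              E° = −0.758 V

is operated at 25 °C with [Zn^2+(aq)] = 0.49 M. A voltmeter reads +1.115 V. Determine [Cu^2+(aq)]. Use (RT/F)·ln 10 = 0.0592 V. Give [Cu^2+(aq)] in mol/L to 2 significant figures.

1.1 M

With Cu²⁺/Cu at the cathode and Zn²⁺/Zn at the anode, E°cell = +0.347 − (−0.758) = +1.105 V (n = 2).
Rearranging E = E° − (0.0592/n)·log Q gives log Q = 2(+1.105 − (+1.115))/0.0592 = −0.338.
The balanced reaction is Cu^2+(aq) + Zn(s) → Cu(s) + Zn^2+(aq), so Q = [Zn^2+(aq)] / [Cu^2+(aq)].
Solving for the unknown gives log [Cu^2+(aq)] = 0.028, so [Cu^2+(aq)] ≈ 1.1 M.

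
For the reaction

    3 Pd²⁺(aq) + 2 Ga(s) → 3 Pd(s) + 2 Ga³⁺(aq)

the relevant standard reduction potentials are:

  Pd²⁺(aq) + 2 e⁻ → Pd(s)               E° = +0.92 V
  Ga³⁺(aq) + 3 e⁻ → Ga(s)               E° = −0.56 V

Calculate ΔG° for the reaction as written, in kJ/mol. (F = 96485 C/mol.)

−857 kJ/mol

In the reaction as written Pd²⁺(aq) is reduced, so the Pd²⁺/Pd couple is the cathode and Ga³⁺/Ga is the anode.
E°cell = +0.92 − (−0.56) = +1.48 V; balancing electrons gives n = 6.
ΔG° = −nFE°cell = −(6)(96485)(+1.48) J/mol = −857 kJ/mol.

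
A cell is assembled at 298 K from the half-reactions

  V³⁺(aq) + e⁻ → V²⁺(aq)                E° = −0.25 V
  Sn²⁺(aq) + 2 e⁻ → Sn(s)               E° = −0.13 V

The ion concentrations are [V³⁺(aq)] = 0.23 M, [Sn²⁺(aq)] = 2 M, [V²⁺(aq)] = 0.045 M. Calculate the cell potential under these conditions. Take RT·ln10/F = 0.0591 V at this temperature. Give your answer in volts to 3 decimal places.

+0.087 V

Sn²⁺/Sn is reduced (cathode, E° = −0.13 V) and V³⁺/V²⁺ is oxidized (anode).
E°cell = E°cat − E°an = −0.13 − (−0.25) = +0.12 V; n = 2.
Balancing gives Sn²⁺(aq) + 2 V²⁺(aq) → Sn(s) + 2 V³⁺(aq); hence Q = [V³⁺(aq)]^2 / ([Sn²⁺(aq)]·[V²⁺(aq)]^2) = 13.1 (log Q = 1.116).
By the Nernst equation, E = +0.12 − (0.0591/2)·(1.116) = +0.087 V.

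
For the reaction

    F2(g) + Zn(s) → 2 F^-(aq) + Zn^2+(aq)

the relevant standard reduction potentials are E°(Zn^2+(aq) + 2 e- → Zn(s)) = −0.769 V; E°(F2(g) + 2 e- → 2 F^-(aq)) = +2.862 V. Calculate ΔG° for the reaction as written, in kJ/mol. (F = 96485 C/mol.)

In the reaction as written F2(g) is reduced, so the F₂/F⁻ couple is the cathode and Zn²⁺/Zn is the anode.
E°cell = +2.862 − (−0.769) = +3.631 V; balancing electrons gives n = 2.
ΔG° = −nFE°cell = −(2)(96485)(+3.631) J/mol = −701 kJ/mol.

−701 kJ/mol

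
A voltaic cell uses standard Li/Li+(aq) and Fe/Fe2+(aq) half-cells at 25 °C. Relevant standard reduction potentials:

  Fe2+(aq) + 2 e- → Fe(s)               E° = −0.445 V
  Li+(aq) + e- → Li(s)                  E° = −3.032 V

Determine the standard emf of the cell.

+2.587 V

The Fe²⁺/Fe couple has the higher E°, so Fe ion is reduced (cathode) and Li is oxidized (anode).
E°cell = E°(cathode) − E°(anode) = −0.445 − (−3.032) = +2.587 V.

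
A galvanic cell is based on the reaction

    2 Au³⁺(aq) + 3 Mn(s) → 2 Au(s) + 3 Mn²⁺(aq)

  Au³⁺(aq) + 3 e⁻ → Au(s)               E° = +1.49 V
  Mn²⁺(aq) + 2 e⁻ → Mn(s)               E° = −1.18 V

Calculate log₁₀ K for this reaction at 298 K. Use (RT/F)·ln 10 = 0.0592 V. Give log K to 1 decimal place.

The Au³⁺/Au couple is reduced (cathode); E°cell = +1.49 − (−1.18) = +2.67 V with n = 6.
At equilibrium E = 0, so log K = nE°cell / 0.0592 = (6)(+2.67) / 0.0592 = 270.6.

log K = 270.6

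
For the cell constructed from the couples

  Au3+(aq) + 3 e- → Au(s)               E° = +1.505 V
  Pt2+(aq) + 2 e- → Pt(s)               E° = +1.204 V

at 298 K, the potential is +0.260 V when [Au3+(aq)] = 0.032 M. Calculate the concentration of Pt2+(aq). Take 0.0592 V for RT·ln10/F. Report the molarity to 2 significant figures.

2.4 M

The Au³⁺/Au couple has the larger reduction potential, so it is the cathode: E°cell = +1.505 − (+1.204) = +0.301 V and n = 6.
From the Nernst equation, log Q = n(E° − E)/0.0592 = 6·(+0.301 − (+0.260))/0.0592 = 4.155.
For 2 Au3+(aq) + 3 Pt(s) → 2 Au(s) + 3 Pt2+(aq), the reaction quotient is Q = [Pt2+(aq)]^3 / [Au3+(aq)]^2.
Substituting the known concentrations and solving, log [Pt2+(aq)] = 0.388 and [Pt2+(aq)] = 2.4 M.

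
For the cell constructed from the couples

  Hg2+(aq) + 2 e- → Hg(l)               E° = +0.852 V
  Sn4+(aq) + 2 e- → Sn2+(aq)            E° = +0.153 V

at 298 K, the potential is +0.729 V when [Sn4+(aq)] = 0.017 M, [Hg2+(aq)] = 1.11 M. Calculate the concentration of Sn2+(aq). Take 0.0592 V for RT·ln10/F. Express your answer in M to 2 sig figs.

0.16 M

With Hg²⁺/Hg at the cathode and Sn⁴⁺/Sn²⁺ at the anode, E°cell = +0.852 − (+0.153) = +0.699 V (n = 2).
From the Nernst equation, log Q = n(E° − E)/0.0592 = 2·(+0.699 − (+0.729))/0.0592 = −1.014.
The balanced reaction is Hg2+(aq) + Sn2+(aq) → Hg(l) + Sn4+(aq), so Q = [Sn4+(aq)] / ([Hg2+(aq)]·[Sn2+(aq)]).
Isolating [Sn2+(aq)] in Q = 10^{−1.014} yields log [Sn2+(aq)] = −0.801, i.e. 0.16 M.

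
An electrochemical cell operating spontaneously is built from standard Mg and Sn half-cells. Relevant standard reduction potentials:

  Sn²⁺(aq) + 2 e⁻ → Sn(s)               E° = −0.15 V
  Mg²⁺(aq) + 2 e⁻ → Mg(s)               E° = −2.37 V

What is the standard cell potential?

The Sn²⁺/Sn couple has the higher E°, so Sn ion is reduced (cathode) and Mg is oxidized (anode).
E°cell = E°(cathode) − E°(anode) = −0.15 − (−2.37) = +2.22 V.

+2.22 V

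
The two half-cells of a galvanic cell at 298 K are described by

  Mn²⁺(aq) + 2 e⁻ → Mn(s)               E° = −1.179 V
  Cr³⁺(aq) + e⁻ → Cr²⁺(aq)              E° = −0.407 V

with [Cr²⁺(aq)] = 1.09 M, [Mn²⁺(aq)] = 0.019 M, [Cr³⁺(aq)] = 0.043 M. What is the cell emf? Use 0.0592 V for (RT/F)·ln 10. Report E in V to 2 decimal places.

Since E°(Cr³⁺/Cr²⁺) > E°(Mn²⁺/Mn), Cr³⁺/Cr²⁺ serves as the cathode.
The standard potential is −0.407 − (−1.179) = +0.772 V and the balanced reaction transfers n = 2 electrons.
For the overall reaction 2 Cr³⁺(aq) + Mn(s) → 2 Cr²⁺(aq) + Mn²⁺(aq), Q = ([Cr²⁺(aq)]^2·[Mn²⁺(aq)]) / [Cr³⁺(aq)]^2 = 12.2, giving log Q = 1.087.
Applying E = E° − (RT ln10/nF)·log Q gives +0.772 − (0.0592/2)(1.087) = +0.74 V.

+0.74 V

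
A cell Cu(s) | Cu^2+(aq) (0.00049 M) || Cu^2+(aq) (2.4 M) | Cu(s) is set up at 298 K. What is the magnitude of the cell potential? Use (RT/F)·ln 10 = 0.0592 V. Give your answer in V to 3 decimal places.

0.109 V

For a concentration cell E°cell = 0, since both electrodes use the same couple.
The compartment with the higher Cu^2+(aq) concentration (2.4 M) acts as the cathode; ions are reduced there and produced at the dilute (0.00049 M) anode.
With n = 2, Ecell = −(0.0592/2)·log([dilute]/[conc]) = −(0.0592/2)·log(0.00049/2.4) = +0.109 V.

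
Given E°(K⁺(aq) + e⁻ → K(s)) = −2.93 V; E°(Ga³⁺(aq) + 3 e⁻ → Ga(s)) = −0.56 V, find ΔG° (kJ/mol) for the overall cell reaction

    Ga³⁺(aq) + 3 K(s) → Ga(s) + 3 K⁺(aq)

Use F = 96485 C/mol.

In the reaction as written Ga³⁺(aq) is reduced, so the Ga³⁺/Ga couple is the cathode and K⁺/K is the anode.
E°cell = −0.56 − (−2.93) = +2.37 V; balancing electrons gives n = 3.
ΔG° = −nFE°cell = −(3)(96485)(+2.37) J/mol = −686 kJ/mol.

−686 kJ/mol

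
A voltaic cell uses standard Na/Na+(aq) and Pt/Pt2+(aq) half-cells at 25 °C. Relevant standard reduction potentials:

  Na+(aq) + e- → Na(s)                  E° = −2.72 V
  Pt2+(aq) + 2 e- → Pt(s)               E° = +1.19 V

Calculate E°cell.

Of the two couples in this cell, the one with the more positive reduction potential is reduced at the cathode: here that is Pt²⁺/Pt (+1.19 V); Na⁺/Na (−2.72 V) is the anode.
E°cell = E°(cathode) − E°(anode) = +1.19 − (−2.72) = +3.91 V.

+3.91 V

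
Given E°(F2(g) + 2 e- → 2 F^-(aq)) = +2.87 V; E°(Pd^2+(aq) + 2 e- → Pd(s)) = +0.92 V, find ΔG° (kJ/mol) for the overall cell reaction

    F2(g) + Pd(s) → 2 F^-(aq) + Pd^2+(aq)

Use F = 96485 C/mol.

−376 kJ/mol

In the reaction as written F2(g) is reduced, so the F₂/F⁻ couple is the cathode and Pd²⁺/Pd is the anode.
E°cell = +2.87 − (+0.92) = +1.95 V; balancing electrons gives n = 2.
ΔG° = −nFE°cell = −(2)(96485)(+1.95) J/mol = −376 kJ/mol.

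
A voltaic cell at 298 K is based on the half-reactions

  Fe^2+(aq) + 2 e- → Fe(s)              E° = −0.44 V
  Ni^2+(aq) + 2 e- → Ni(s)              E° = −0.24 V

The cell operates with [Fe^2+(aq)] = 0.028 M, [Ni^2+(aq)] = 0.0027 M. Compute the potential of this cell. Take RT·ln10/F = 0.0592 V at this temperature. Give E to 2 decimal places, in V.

+0.17 V

Ni²⁺/Ni is reduced (cathode, E° = −0.24 V) and Fe²⁺/Fe is oxidized (anode).
E°cell = −0.24 − (−0.44) = +0.20 V, with n = 2 electrons transferred.
The balanced reaction is Ni^2+(aq) + Fe(s) → Ni(s) + Fe^2+(aq), so Q = [Fe^2+(aq)] / [Ni^2+(aq)] = 10.4 and log Q = 1.016.
By the Nernst equation, E = +0.20 − (0.0592/2)·(1.016) = +0.17 V.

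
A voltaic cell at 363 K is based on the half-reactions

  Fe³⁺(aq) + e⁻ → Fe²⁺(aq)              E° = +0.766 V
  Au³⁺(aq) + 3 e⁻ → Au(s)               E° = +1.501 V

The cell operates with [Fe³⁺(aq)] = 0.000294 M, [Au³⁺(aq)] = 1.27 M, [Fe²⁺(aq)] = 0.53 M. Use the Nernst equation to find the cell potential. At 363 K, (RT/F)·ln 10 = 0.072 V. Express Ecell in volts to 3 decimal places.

The Au³⁺/Au couple has the more positive E°, so it is the cathode; Fe³⁺/Fe²⁺ is the anode.
E°cell = +1.501 − (+0.766) = +0.735 V, with n = 3 electrons transferred.
The balanced reaction is Au³⁺(aq) + 3 Fe²⁺(aq) → Au(s) + 3 Fe³⁺(aq), so Q = [Fe³⁺(aq)]^3 / ([Au³⁺(aq)]·[Fe²⁺(aq)]^3) = 1.34×10^−10 and log Q = −9.872.
By the Nernst equation, E = +0.735 − (0.072/3)·(−9.872) = +0.972 V.

+0.972 V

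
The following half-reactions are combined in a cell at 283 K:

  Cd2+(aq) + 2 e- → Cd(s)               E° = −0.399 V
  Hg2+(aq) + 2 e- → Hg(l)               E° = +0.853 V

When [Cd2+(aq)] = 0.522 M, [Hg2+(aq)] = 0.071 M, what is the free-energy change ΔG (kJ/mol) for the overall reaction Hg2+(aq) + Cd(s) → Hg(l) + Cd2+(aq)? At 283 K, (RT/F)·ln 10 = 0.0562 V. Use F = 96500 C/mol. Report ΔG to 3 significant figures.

−237 kJ/mol

E°cell = +0.853 − (−0.399) = +1.252 V; the balanced reaction transfers n = 2 electrons.
Q = [Cd2+(aq)] / [Hg2+(aq)] = 7.35, so log Q = 0.866 and E = +1.252 − (0.0562/2)(0.866) = +1.2277 V.
Finally ΔG = −nFE = −(2)(96500 C/mol)(+1.2277 V) = −237 kJ/mol.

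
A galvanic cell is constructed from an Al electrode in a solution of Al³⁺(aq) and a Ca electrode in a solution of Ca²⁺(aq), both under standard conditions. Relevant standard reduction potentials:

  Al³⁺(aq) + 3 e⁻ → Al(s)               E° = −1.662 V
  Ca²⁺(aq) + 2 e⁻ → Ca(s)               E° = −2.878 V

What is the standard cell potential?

+1.216 V

The Al³⁺/Al couple has the higher E°, so Al ion is reduced (cathode) and Ca is oxidized (anode).
E°cell = E°(cathode) − E°(anode) = −1.662 − (−2.878) = +1.216 V.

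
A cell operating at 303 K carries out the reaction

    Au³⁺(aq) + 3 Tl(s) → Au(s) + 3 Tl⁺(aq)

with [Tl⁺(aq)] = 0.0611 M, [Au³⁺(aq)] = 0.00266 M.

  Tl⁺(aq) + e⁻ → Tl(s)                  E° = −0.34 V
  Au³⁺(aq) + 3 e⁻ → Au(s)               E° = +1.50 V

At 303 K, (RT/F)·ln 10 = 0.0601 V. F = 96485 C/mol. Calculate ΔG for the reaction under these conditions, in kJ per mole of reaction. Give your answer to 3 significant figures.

−539 kJ/mol

The standard cell potential is +1.50 − (−0.34) = +1.84 V, with n = 3 electrons in the balanced equation.
The reaction quotient is [Tl⁺(aq)]^3 / [Au³⁺(aq)] = 0.0858; by Nernst, E = +1.84 − (0.0601/3)(−1.067) = +1.8614 V.
ΔG = −nFE = −(3)(96485)(+1.8614) J/mol = −539 kJ/mol.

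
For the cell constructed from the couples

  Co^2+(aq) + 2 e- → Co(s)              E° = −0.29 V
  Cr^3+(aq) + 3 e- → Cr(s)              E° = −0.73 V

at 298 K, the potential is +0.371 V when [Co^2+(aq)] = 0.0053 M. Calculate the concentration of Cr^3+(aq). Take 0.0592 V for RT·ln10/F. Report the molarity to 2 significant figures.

Co²⁺/Co is the cathode (higher E°); E°cell = −0.29 − (−0.73) = +0.44 V with n = 6.
Since E = E° − (0.0592/n)·log Q, log Q = n(E° − E)/0.0592 = 6.993.
The balanced reaction is 3 Co^2+(aq) + 2 Cr(s) → 3 Co(s) + 2 Cr^3+(aq), so Q = [Cr^3+(aq)]^2 / [Co^2+(aq)]^3.
Isolating [Cr^3+(aq)] in Q = 10^{6.993} yields log [Cr^3+(aq)] = 0.083, i.e. 1.2 M.

1.2 M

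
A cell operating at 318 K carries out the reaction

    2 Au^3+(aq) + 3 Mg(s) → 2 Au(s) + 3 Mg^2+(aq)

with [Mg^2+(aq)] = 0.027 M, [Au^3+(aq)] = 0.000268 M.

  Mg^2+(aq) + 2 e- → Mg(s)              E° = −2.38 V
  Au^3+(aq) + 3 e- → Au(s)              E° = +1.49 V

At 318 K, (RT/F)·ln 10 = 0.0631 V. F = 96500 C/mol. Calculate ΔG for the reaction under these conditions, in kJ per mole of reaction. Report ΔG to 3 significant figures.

With Au³⁺/Au reduced at the cathode, E°cell = +1.49 − (−2.38) = +3.87 V and n = 6.
Q = [Mg^2+(aq)]^3 / [Au^3+(aq)]^2 = 274, so log Q = 2.438 and E = +3.87 − (0.0631/6)(2.438) = +3.8444 V.
Finally ΔG = −nFE = −(6)(96500 C/mol)(+3.8444 V) = −2230 kJ/mol.

−2230 kJ/mol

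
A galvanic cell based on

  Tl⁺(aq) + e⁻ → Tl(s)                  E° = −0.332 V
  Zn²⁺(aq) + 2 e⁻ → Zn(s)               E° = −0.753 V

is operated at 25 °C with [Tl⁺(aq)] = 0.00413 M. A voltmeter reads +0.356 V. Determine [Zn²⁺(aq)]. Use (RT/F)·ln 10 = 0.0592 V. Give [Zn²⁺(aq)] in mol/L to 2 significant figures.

0.0027 M

With Tl⁺/Tl at the cathode and Zn²⁺/Zn at the anode, E°cell = −0.332 − (−0.753) = +0.421 V (n = 2).
Since E = E° − (0.0592/n)·log Q, log Q = n(E° − E)/0.0592 = 2.196.
For 2 Tl⁺(aq) + Zn(s) → 2 Tl(s) + Zn²⁺(aq), the reaction quotient is Q = [Zn²⁺(aq)] / [Tl⁺(aq)]^2.
Solving for the unknown gives log [Zn²⁺(aq)] = −2.572, so [Zn²⁺(aq)] ≈ 0.0027 M.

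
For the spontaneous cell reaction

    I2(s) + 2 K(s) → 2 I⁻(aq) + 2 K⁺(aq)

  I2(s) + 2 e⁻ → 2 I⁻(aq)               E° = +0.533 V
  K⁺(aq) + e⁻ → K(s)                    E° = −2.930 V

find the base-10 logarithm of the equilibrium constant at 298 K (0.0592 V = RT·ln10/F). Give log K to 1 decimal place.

log K = 117.0

The I₂/I⁻ couple is reduced (cathode); E°cell = +0.533 − (−2.930) = +3.463 V with n = 2.
At equilibrium E = 0, so log K = nE°cell / 0.0592 = (2)(+3.463) / 0.0592 = 117.0.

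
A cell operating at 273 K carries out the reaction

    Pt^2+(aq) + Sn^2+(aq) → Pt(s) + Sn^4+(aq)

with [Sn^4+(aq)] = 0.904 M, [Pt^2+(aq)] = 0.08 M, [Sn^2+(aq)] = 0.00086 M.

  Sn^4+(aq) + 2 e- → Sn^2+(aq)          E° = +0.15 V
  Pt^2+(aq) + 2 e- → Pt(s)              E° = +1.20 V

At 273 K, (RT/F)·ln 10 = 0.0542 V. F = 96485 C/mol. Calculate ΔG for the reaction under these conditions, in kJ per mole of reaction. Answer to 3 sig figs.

With Pt²⁺/Pt reduced at the cathode, E°cell = +1.20 − (+0.15) = +1.05 V and n = 2.
The reaction quotient is [Sn^4+(aq)] / ([Pt^2+(aq)]·[Sn^2+(aq)]) = 1.31×10^4; by Nernst, E = +1.05 − (0.0542/2)(4.119) = +0.9384 V.
Then ΔG = −nFE = −2 × 96485 × +0.9384 J/mol = −181 kJ/mol.

−181 kJ/mol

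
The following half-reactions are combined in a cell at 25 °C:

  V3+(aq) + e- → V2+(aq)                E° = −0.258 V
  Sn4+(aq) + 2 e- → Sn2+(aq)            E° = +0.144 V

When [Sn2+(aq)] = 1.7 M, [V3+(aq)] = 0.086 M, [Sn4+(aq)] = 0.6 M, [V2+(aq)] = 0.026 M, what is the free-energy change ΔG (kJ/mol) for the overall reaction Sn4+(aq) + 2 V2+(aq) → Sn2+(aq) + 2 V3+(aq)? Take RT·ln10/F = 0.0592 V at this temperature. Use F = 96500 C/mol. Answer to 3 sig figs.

−69.1 kJ/mol

E°cell = +0.144 − (−0.258) = +0.402 V; the balanced reaction transfers n = 2 electrons.
The reaction quotient is ([Sn2+(aq)]·[V3+(aq)]^2) / ([Sn4+(aq)]·[V2+(aq)]^2) = 31; by Nernst, E = +0.402 − (0.0592/2)(1.491) = +0.3579 V.
ΔG = −nFE = −(2)(96500)(+0.3579) J/mol = −69.1 kJ/mol.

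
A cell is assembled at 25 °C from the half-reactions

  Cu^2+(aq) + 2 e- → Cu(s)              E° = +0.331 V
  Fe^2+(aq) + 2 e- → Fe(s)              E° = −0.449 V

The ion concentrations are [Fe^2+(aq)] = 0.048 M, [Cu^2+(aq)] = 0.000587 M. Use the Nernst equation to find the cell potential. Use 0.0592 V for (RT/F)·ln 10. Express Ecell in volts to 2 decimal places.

Since E°(Cu²⁺/Cu) > E°(Fe²⁺/Fe), Cu²⁺/Cu serves as the cathode.
The standard potential is +0.331 − (−0.449) = +0.780 V and the balanced reaction transfers n = 2 electrons.
The balanced reaction is Cu^2+(aq) + Fe(s) → Cu(s) + Fe^2+(aq), so Q = [Fe^2+(aq)] / [Cu^2+(aq)] = 81.8 and log Q = 1.913.
E = E° − (0.0592/n)·log Q = +0.780 − (0.0592/2)(1.913) = +0.72 V.

+0.72 V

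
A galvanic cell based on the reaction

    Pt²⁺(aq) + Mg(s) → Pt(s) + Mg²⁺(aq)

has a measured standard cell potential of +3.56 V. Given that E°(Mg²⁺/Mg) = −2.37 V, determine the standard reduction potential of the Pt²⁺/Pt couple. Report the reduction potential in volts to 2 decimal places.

+1.19 V

In the reaction as written the Pt²⁺/Pt couple is reduced (cathode) and Mg²⁺/Mg is oxidized (anode), so E°cell = E°(Pt²⁺/Pt) − E°(Mg²⁺/Mg).
E°(Pt²⁺/Pt) = E°cell + E°(anode) = +3.56 + (−2.37) = +1.19 V.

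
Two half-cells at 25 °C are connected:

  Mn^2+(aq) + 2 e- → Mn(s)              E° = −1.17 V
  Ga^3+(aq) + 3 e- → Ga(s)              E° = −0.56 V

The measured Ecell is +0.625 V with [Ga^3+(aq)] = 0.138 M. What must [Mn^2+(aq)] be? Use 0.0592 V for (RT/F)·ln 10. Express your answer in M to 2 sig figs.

0.083 M

The Ga³⁺/Ga couple has the larger reduction potential, so it is the cathode: E°cell = −0.56 − (−1.17) = +0.61 V and n = 6.
Since E = E° − (0.0592/n)·log Q, log Q = n(E° − E)/0.0592 = −1.520.
For 2 Ga^3+(aq) + 3 Mn(s) → 2 Ga(s) + 3 Mn^2+(aq), the reaction quotient is Q = [Mn^2+(aq)]^3 / [Ga^3+(aq)]^2.
Solving for the unknown gives log [Mn^2+(aq)] = −1.080, so [Mn^2+(aq)] ≈ 0.083 M.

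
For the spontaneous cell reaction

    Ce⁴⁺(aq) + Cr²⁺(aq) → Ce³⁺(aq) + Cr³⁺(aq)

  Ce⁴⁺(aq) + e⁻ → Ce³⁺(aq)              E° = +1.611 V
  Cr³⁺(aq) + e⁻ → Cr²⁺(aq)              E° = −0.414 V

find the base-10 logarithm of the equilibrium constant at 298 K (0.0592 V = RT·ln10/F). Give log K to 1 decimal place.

The Ce⁴⁺/Ce³⁺ couple is reduced (cathode); E°cell = +1.611 − (−0.414) = +2.025 V with n = 1.
At equilibrium E = 0, so log K = nE°cell / 0.0592 = (1)(+2.025) / 0.0592 = 34.2.

log K = 34.2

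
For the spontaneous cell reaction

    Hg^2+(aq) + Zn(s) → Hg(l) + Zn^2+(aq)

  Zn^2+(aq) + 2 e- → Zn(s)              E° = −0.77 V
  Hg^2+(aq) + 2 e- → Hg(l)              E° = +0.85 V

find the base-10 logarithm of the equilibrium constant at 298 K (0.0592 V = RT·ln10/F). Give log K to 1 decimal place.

The Hg²⁺/Hg couple is reduced (cathode); E°cell = +0.85 − (−0.77) = +1.62 V with n = 2.
At equilibrium E = 0, so log K = nE°cell / 0.0592 = (2)(+1.62) / 0.0592 = 54.7.

log K = 54.7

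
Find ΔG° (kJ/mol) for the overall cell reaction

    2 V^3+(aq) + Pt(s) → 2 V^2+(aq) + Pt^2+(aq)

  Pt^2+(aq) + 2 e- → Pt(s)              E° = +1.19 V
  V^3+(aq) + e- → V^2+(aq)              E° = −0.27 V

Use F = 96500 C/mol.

+282 kJ/mol

In the reaction as written V^3+(aq) is reduced, so the V³⁺/V²⁺ couple is the cathode and Pt²⁺/Pt is the anode.
E°cell = −0.27 − (+1.19) = −1.46 V; balancing electrons gives n = 2.
ΔG° = −nFE°cell = −(2)(96500)(−1.46) J/mol = +282 kJ/mol.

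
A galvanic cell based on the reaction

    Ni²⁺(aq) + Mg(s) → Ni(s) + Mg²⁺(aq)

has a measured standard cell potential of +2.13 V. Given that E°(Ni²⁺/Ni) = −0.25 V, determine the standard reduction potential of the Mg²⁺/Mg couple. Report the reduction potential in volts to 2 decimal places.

In the reaction as written the Ni²⁺/Ni couple is reduced (cathode) and Mg²⁺/Mg is oxidized (anode), so E°cell = E°(Ni²⁺/Ni) − E°(Mg²⁺/Mg).
E°(Mg²⁺/Mg) = E°(cathode) − E°cell = −0.25 − (+2.13) = −2.38 V.

−2.38 V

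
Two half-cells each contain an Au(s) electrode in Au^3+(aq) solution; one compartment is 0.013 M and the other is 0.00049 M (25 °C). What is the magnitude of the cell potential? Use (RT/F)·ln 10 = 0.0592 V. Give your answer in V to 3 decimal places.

For a concentration cell E°cell = 0, since both electrodes use the same couple.
The compartment with the higher Au^3+(aq) concentration (0.013 M) acts as the cathode; ions are reduced there and produced at the dilute (0.00049 M) anode.
With n = 3, Ecell = −(0.0592/3)·log([dilute]/[conc]) = −(0.0592/3)·log(0.00049/0.013) = +0.028 V.

0.028 V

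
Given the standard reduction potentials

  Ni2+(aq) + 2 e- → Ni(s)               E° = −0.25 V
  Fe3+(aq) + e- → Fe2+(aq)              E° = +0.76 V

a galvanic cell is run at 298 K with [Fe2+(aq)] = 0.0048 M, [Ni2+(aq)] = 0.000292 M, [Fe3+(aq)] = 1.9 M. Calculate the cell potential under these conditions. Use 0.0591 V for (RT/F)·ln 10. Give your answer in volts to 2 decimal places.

Since E°(Fe³⁺/Fe²⁺) > E°(Ni²⁺/Ni), Fe³⁺/Fe²⁺ serves as the cathode.
E°cell = +0.76 − (−0.25) = +1.01 V, with n = 2 electrons transferred.
For the overall reaction 2 Fe3+(aq) + Ni(s) → 2 Fe2+(aq) + Ni2+(aq), Q = ([Fe2+(aq)]^2·[Ni2+(aq)]) / [Fe3+(aq)]^2 = 1.86×10^−9, giving log Q = −8.730.
By the Nernst equation, E = +1.01 − (0.0591/2)·(−8.730) = +1.27 V.

+1.27 V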